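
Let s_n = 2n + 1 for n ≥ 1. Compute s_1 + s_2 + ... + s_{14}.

224

Over n = 1..14: Σn = 105.
Total = (2)·105 + (1)·14 = 224.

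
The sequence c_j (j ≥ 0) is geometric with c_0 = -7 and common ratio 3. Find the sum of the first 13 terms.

-5580127

c_j = (-7)·3^(j-0).
S = (-7)·(3^13 - 1)/(3 - 1) = (-7)·(1594323 - 1)/(2) = -5580127.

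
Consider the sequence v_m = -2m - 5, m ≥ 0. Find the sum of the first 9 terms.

Over m = 0..8: Σm = 36.
Total = (-2)·36 + (-5)·9 = -117.

-117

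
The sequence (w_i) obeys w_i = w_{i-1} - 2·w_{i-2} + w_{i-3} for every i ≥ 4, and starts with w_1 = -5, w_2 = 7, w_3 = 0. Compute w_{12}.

8

w_4 = -19  w_5 = -12  w_6 = 26  w_7 = 31  w_8 = -33  w_9 = -69  w_{10} = 28  w_{11} = 133  w_{12} = 8.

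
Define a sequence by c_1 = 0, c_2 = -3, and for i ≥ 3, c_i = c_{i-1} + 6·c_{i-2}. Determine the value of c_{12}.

-107517

c_3 = -3;  c_4 = -21;  c_5 = -39;  c_6 = -165;  c_7 = -399;  c_8 = -1389;  c_9 = -3783;  c_{10} = -12117;  c_{11} = -34815;  c_{12} = -107517.
(Characteristic roots are 3 and -2.)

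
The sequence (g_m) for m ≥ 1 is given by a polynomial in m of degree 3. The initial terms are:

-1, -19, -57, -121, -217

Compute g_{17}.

1st diffs: -18, -38, -64, -96.
2nd diffs: -20, -26, -32.
3rd diffs: -6, -6 (constant).
Newton forward-difference form: g_m = -1 + (-18)·C(m-1,1) + (-20)·C(m-1,2) + (-6)·C(m-1,3).
At m = 17: m-1 = 16, so g_{17} = -1 - 288 - 2400 - 3360 = -6049.

-6049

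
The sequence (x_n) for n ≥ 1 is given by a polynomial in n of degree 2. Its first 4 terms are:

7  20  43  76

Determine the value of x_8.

1st diffs: 13, 23, 33.
2nd diffs: 10, 10 (constant).
So x_n = 5n^2 - 2n + 4.
Evaluating at n = 8 gives x_8 = 308.

308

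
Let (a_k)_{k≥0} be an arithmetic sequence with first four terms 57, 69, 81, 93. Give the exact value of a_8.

Common difference d = 12.
a_k = 57 + (k - 0)·12.
a_8 = 57 + 8·12 = 153.

153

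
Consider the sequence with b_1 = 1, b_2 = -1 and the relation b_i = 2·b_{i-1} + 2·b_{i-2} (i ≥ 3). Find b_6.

-12

Iterate the recurrence:
b_3 = 0, b_4 = -2, b_5 = -4, b_6 = -12.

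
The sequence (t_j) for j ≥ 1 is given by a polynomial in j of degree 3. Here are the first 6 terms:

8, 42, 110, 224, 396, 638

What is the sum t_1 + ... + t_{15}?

35540

1st diffs: 34, 68, 114, 172, 242.
2nd diffs: 34, 46, 58, 70.
3rd diffs: 12, 12, 12 (constant).
So t_j = 2j^3 + 5j^2 + 5j - 4.
Continuing: …, 962, 1380, 1904, 2546, …, t_{15} = 7946.
Summing j = 1..15 (15 terms) gives 35540.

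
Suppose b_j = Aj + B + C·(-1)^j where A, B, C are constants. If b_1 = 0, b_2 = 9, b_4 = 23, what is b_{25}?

168

The three given values yield: A + B - C = 0; 2A + B + C = 9; 4A + B + C = 23.
Subtracting the first from the second: A + 2C = 9.
Subtracting the second from the third: 2A = 14.
Solving: C = 1, A = 7, then B = -6.
Hence b_{25} = 7·25 + (-6) + 1·(-1) = 168.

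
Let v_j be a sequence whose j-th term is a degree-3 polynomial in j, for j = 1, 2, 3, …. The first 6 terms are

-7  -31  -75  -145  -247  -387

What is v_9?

1st diffs: -24, -44, -70, -102, -140.
2nd diffs: -20, -26, -32, -38.
3rd diffs: -6, -6, -6 (constant).
Newton forward-difference form: v_j = -7 + (-24)·C(j-1,1) + (-20)·C(j-1,2) + (-6)·C(j-1,3).
At j = 9: j-1 = 8, so v_9 = -7 - 192 - 560 - 336 = -1095.

-1095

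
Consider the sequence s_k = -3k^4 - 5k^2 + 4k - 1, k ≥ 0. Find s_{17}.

s_{17} = -3·17^4 - 5·17^2 + 4·17 - 1 = -251941.

-251941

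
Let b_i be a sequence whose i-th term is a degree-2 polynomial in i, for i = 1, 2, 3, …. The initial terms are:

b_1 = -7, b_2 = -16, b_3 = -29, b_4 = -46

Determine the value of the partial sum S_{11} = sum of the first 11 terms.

-1232

1st diffs: -9, -13, -17.
2nd diffs: -4, -4 (constant).
Newton forward-difference form: b_i = -7 + (-9)·C(i-1,1) + (-4)·C(i-1,2).
Continuing: …, -67, -92, -121, -154, …, b_{11} = -277.
Summing i = 1..11 (11 terms) gives -1232.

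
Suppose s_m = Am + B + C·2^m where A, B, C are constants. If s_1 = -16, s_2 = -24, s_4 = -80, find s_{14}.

-81900

The three given values yield: A + B + 2C = -16; 2A + B + 4C = -24; 4A + B + 16C = -80.
Subtracting the first from the second: A + 2C = -8.
Subtracting the second from the third: 2A + 12C = -56.
Solving: C = -5, A = 2, then B = -8.
Therefore s_{14} = 28 + (-8) + (-5)·16384 = -81900.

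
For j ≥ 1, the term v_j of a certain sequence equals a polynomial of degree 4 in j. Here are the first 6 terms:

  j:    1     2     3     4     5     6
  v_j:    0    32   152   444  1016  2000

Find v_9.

1st diffs: 32, 120, 292, 572, 984.
2nd diffs: 88, 172, 280, 412.
3rd diffs: 84, 108, 132.
4th diffs: 24, 24 (constant).
Newton forward-difference form: v_j = 32·C(j-1,1) + 88·C(j-1,2) + 84·C(j-1,3) + 24·C(j-1,4).
At j = 9: j-1 = 8, so v_9 = 256 + 2464 + 4704 + 1680 = 9104.

9104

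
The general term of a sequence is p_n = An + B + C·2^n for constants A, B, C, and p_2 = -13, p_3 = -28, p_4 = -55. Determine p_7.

Plug in n = 2, 3, 4: 2A + B + 4C = -13; 3A + B + 8C = -28; 4A + B + 16C = -55.
Subtracting the first from the second: A + 4C = -15.
Subtracting the second from the third: A + 8C = -27.
Solving: C = -3, A = -3, then B = 5.
Therefore p_7 = -21 + 5 + (-3)·128 = -400.

-400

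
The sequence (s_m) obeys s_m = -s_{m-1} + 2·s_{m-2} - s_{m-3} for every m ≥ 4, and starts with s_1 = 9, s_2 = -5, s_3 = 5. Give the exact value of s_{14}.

Applying the relation repeatedly:
s_4 = -24  s_5 = 39  s_6 = -92  …  s_{11} = 4136  s_{12} = -8883  s_{13} = 19080  s_{14} = -40982.

-40982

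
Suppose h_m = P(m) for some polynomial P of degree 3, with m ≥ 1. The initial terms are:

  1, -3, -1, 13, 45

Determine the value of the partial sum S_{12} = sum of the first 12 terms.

4038

1st diffs: -4, 2, 14, 32.
2nd diffs: 6, 12, 18.
3rd diffs: 6, 6 (constant).
Newton forward-difference form: h_m = 1 + (-4)·C(m-1,1) + 6·C(m-1,2) + 6·C(m-1,3).
Continuing: …, 101, 187, 309, 473, …, h_{12} = 1277.
Summing m = 1..12 (12 terms) gives 4038.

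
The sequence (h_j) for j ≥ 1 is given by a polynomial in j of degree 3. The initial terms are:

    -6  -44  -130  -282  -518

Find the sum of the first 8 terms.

1st diffs: -38, -86, -152, -236.
2nd diffs: -48, -66, -84.
3rd diffs: -18, -18 (constant).
So h_j = -3j^3 - 6j^2 + j + 2.
Continuing: -856, -1314, -1910.
Summing j = 1..8 (8 terms) gives -5060.

-5060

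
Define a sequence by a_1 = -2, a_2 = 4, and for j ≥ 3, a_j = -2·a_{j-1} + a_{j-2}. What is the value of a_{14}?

161564

Step forward from the initial values:
a_3 = -10; a_4 = 24; a_5 = -58; …; a_{11} = -11482; a_{12} = 27720; a_{13} = -66922; a_{14} = 161564.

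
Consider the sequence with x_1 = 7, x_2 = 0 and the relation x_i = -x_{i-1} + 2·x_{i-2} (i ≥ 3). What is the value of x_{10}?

x_3 = 14, x_4 = -14, x_5 = 42, x_6 = -70, x_7 = 154, x_8 = -294, x_9 = 602, x_{10} = -1190.
(Characteristic roots are 1 and -2.)

-1190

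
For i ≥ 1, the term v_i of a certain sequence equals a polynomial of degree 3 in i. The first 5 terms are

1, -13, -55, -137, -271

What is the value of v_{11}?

-2839

1st diffs: -14, -42, -82, -134.
2nd diffs: -28, -40, -52.
3rd diffs: -12, -12 (constant).
Newton forward-difference form: v_i = 1 + (-14)·C(i-1,1) + (-28)·C(i-1,2) + (-12)·C(i-1,3).
At i = 11: i-1 = 10, so v_{11} = 1 - 140 - 1260 - 1440 = -2839.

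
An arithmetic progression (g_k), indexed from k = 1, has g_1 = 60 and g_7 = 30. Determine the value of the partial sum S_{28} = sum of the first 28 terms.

Common difference d = (30 - 60) / (7 - 1) = -5.
g_k = 60 + (k - 1)·(-5).
g_{28} = -75; S = 28·(60 + (-75))/2 = -210.

-210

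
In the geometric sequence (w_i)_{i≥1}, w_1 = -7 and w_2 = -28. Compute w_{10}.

-1835008

Common ratio r = 4.
w_i = (-7)·4^(i-1).
w_{10} = (-7)·4^9 = -1835008.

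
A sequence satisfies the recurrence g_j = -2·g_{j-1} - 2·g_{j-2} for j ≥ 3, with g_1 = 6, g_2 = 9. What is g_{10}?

144

g_3 = -30; g_4 = 42; g_5 = -24; g_6 = -36; g_7 = 120; g_8 = -168; g_9 = 96; g_{10} = 144.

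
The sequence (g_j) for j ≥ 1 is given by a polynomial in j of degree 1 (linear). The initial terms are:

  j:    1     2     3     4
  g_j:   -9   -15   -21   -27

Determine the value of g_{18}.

1st diffs: -6, -6, -6 (constant).
So g_j = -6j - 3.
Evaluating at j = 18 gives g_{18} = -111.

-111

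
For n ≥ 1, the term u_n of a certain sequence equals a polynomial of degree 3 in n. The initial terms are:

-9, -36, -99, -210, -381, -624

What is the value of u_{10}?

-2556

1st diffs: -27, -63, -111, -171, -243.
2nd diffs: -36, -48, -60, -72.
3rd diffs: -12, -12, -12 (constant).
So u_n = -2n^3 - 6n^2 + 5n - 6.
Evaluating at n = 10 gives u_{10} = -2556.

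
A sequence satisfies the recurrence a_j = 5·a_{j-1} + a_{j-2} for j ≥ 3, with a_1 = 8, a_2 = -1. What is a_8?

a_3 = 3; a_4 = 14; a_5 = 73; a_6 = 379; a_7 = 1968; a_8 = 10219.

10219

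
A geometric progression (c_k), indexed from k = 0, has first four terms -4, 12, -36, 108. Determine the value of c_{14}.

-19131876

Common ratio r = -3.
c_k = (-4)·(-3)^(k-0).
c_{14} = (-4)·(-3)^14 = -19131876.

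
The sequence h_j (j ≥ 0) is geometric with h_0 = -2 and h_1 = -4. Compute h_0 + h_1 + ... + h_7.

Common ratio r = 2.
h_j = (-2)·2^(j-0).
S = (-2)·(2^8 - 1)/(2 - 1) = (-2)·(256 - 1)/(1) = -510.

-510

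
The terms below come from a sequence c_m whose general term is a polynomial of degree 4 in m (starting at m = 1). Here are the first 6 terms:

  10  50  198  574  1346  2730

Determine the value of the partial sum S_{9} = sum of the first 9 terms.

31770

1st diffs: 40, 148, 376, 772, 1384.
2nd diffs: 108, 228, 396, 612.
3rd diffs: 120, 168, 216.
4th diffs: 48, 48 (constant).
Newton forward-difference form: c_m = 10 + 40·C(m-1,1) + 108·C(m-1,2) + 120·C(m-1,3) + 48·C(m-1,4).
Continuing: 4990, 8438, 13434.
Summing m = 1..9 (9 terms) gives 31770.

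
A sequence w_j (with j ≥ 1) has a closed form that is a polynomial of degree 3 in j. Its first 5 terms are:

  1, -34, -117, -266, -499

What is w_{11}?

1st diffs: -35, -83, -149, -233.
2nd diffs: -48, -66, -84.
3rd diffs: -18, -18 (constant).
Newton forward-difference form: w_j = 1 + (-35)·C(j-1,1) + (-48)·C(j-1,2) + (-18)·C(j-1,3).
At j = 11: j-1 = 10, so w_{11} = 1 - 350 - 2160 - 2160 = -4669.

-4669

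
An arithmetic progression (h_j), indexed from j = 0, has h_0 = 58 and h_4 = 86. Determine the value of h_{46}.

380

Common difference d = (86 - 58) / (4 - 0) = 7.
h_j = 58 + (j - 0)·7.
h_{46} = 58 + 46·7 = 380.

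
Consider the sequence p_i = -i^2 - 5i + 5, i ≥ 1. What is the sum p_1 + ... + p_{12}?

-980

Over i = 1..12: Σi = 78, Σi² = 650.
Total = (-1)·650 + (-5)·78 + (5)·12 = -980.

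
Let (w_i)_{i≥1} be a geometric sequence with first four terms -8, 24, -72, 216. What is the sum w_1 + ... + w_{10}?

Common ratio r = -3.
w_i = (-8)·(-3)^(i-1).
S = (-8)·((-3)^10 - 1)/(-3 - 1) = (-8)·(59049 - 1)/(-4) = 118096.

118096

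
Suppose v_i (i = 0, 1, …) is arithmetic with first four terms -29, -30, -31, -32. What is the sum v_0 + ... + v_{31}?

Common difference d = -1.
v_i = -29 + (i - 0)·(-1).
v_{31} = -60; S = 32·(-29 + (-60))/2 = -1424.

-1424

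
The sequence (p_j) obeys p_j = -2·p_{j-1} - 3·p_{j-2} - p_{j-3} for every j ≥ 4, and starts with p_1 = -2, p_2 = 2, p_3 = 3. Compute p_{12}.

Step forward from the initial values:
p_4 = -10;  p_5 = 9;  p_6 = 9;  p_7 = -35;  p_8 = 34;  p_9 = 28;  p_{10} = -123;  p_{11} = 128;  p_{12} = 85.

85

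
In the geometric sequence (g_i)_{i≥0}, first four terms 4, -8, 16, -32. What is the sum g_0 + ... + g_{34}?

45812984492

Common ratio r = -2.
g_i = 4·(-2)^(i-0).
S = 4·((-2)^35 - 1)/(-2 - 1) = 4·(-34359738368 - 1)/(-3) = 45812984492.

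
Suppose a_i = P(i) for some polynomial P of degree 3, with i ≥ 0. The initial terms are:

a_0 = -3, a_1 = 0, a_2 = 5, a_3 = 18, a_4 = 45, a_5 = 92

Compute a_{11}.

1st diffs: 3, 5, 13, 27, 47.
2nd diffs: 2, 8, 14, 20.
3rd diffs: 6, 6, 6 (constant).
Newton forward-difference form: a_i = -3 + 3·C(i,1) + 2·C(i,2) + 6·C(i,3).
At i = 11: i = 11, so a_{11} = -3 + 33 + 110 + 990 = 1130.

1130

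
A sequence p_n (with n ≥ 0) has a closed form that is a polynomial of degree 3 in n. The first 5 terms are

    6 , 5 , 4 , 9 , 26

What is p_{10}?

1st diffs: -1, -1, 5, 17.
2nd diffs: 0, 6, 12.
3rd diffs: 6, 6 (constant).
So p_n = n^3 - 3n^2 + n + 6.
Evaluating at n = 10 gives p_{10} = 716.

716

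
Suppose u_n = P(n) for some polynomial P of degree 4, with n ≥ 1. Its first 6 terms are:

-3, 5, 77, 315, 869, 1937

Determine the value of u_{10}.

16989

1st diffs: 8, 72, 238, 554, 1068.
2nd diffs: 64, 166, 316, 514.
3rd diffs: 102, 150, 198.
4th diffs: 48, 48 (constant).
Newton forward-difference form: u_n = -3 + 8·C(n-1,1) + 64·C(n-1,2) + 102·C(n-1,3) + 48·C(n-1,4).
At n = 10: n-1 = 9, so u_{10} = -3 + 72 + 2304 + 8568 + 6048 = 16989.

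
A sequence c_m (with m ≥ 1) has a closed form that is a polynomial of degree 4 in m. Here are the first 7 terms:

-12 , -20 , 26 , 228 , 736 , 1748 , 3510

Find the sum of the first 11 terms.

64174

1st diffs: -8, 46, 202, 508, 1012, 1762.
2nd diffs: 54, 156, 306, 504, 750.
3rd diffs: 102, 150, 198, 246.
4th diffs: 48, 48, 48 (constant).
Newton forward-difference form: c_m = -12 + (-8)·C(m-1,1) + 54·C(m-1,2) + 102·C(m-1,3) + 48·C(m-1,4).
Continuing: 6316, 10508, 16476, 24658.
Summing m = 1..11 (11 terms) gives 64174.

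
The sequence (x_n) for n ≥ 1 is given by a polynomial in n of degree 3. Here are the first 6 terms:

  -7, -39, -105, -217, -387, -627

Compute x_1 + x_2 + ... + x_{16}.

-44832

1st diffs: -32, -66, -112, -170, -240.
2nd diffs: -34, -46, -58, -70.
3rd diffs: -12, -12, -12 (constant).
So x_n = -2n^3 - 5n^2 - 3n + 3.
Continuing: …, -949, -1365, -1887, -2527, …, x_{16} = -9517.
Summing n = 1..16 (16 terms) gives -44832.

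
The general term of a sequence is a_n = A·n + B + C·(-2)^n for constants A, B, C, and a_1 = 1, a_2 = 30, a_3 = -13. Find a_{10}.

4150

At n = 1, 2, 3: A + B - 2C = 1; 2A + B + 4C = 30; 3A + B - 8C = -13.
Subtracting the first from the second: A + 6C = 29.
Subtracting the second from the third: A - 12C = -43.
Solving: C = 4, A = 5, then B = 4.
Hence a_{10} = 5·10 + 4 + 4·1024 = 4150.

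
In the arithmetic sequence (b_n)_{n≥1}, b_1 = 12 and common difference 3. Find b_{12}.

b_n = 12 + (n - 1)·3.
b_{12} = 12 + 11·3 = 45.

45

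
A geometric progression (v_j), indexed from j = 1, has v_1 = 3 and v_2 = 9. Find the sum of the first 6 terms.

1092

Common ratio r = 3.
v_j = 3·3^(j-1).
S = 3·(3^6 - 1)/(3 - 1) = 3·(729 - 1)/(2) = 1092.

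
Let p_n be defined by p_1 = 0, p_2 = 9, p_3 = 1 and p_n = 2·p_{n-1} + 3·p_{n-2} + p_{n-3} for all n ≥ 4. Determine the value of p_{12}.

192798

p_4 = 29;  p_5 = 70;  p_6 = 228;  p_7 = 695;  p_8 = 2144;  p_9 = 6601;  p_{10} = 20329;  p_{11} = 62605;  p_{12} = 192798.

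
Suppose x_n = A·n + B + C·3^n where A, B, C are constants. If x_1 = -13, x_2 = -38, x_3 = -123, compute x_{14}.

Plug in n = 1, 2, 3: A + B + 3C = -13; 2A + B + 9C = -38; 3A + B + 27C = -123.
Subtracting the first from the second: A + 6C = -25.
Subtracting the second from the third: A + 18C = -85.
Solving: C = -5, A = 5, then B = -3.
Therefore x_{14} = 70 + (-3) + (-5)·4782969 = -23914778.

-23914778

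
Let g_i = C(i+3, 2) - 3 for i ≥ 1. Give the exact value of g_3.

12

C(6, 2) = 15, so g_3 = 12.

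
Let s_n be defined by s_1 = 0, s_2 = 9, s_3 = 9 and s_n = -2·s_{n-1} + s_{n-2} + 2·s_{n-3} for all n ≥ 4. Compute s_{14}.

-24561

Applying the relation repeatedly:
s_4 = -9, s_5 = 45, s_6 = -81, …, s_{11} = 3069, s_{12} = -6129, s_{13} = 12285, s_{14} = -24561.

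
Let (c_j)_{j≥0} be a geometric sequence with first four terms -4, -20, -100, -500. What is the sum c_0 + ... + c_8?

-1953124

Common ratio r = 5.
c_j = (-4)·5^(j-0).
S = (-4)·(5^9 - 1)/(5 - 1) = (-4)·(1953125 - 1)/(4) = -1953124.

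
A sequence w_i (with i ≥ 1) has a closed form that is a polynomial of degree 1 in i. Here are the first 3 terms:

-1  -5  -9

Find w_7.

-25

1st diffs: -4, -4 (constant).
So w_i = -4i + 3.
Evaluating at i = 7 gives w_7 = -25.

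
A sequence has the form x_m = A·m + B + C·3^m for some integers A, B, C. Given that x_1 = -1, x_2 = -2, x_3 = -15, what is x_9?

-19641

Write the equations: A + B + 3C = -1; 2A + B + 9C = -2; 3A + B + 27C = -15.
Subtracting the first from the second: A + 6C = -1.
Subtracting the second from the third: A + 18C = -13.
Solving: C = -1, A = 5, then B = -3.
Therefore x_9 = 45 + (-3) + (-1)·19683 = -19641.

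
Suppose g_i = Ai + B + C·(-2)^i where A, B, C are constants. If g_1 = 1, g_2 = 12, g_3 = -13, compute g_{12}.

Plug in i = 1, 2, 3: A + B - 2C = 1; 2A + B + 4C = 12; 3A + B - 8C = -13.
Subtracting the first from the second: A + 6C = 11.
Subtracting the second from the third: A - 12C = -25.
Solving: C = 2, A = -1, then B = 6.
Therefore g_{12} = -12 + 6 + 2·4096 = 8186.

8186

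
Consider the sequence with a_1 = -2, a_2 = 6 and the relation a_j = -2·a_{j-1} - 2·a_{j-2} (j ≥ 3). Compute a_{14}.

Iterate the recurrence:
a_3 = -8;  a_4 = 4;  a_5 = 8;  …;  a_{11} = -128;  a_{12} = 64;  a_{13} = 128;  a_{14} = -384.

-384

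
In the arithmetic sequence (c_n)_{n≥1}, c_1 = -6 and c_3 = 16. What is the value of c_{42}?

445

Common difference d = (16 - (-6)) / (3 - 1) = 11.
c_n = -6 + (n - 1)·11.
c_{42} = -6 + 41·11 = 445.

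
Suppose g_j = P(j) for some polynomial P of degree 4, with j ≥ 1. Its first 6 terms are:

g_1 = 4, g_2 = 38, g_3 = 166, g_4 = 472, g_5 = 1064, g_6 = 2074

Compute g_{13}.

36976

1st diffs: 34, 128, 306, 592, 1010.
2nd diffs: 94, 178, 286, 418.
3rd diffs: 84, 108, 132.
4th diffs: 24, 24 (constant).
Newton forward-difference form: g_j = 4 + 34·C(j-1,1) + 94·C(j-1,2) + 84·C(j-1,3) + 24·C(j-1,4).
At j = 13: j-1 = 12, so g_{13} = 4 + 408 + 6204 + 18480 + 11880 = 36976.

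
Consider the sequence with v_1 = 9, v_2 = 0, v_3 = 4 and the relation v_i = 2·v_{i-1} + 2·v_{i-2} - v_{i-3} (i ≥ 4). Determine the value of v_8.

Iterate the recurrence:
v_4 = -1  v_5 = 6  v_6 = 6  v_7 = 25  v_8 = 56.

56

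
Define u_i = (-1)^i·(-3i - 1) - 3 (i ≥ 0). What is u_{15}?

(-1)^15 = -1; -3i - 1 at i=15 is -46; so u_{15} = 43.

43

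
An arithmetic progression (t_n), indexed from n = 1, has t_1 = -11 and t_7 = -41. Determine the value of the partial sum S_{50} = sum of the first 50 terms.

-6675

Common difference d = (-41 - (-11)) / (7 - 1) = -5.
t_n = -11 + (n - 1)·(-5).
t_{50} = -256; S = 50·(-11 + (-256))/2 = -6675.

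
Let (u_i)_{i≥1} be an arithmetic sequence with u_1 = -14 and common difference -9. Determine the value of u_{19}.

-176

u_i = -14 + (i - 1)·(-9).
u_{19} = -14 + 18·(-9) = -176.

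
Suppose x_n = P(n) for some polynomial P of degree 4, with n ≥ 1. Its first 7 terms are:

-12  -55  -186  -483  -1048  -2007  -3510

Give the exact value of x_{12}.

1st diffs: -43, -131, -297, -565, -959, -1503.
2nd diffs: -88, -166, -268, -394, -544.
3rd diffs: -78, -102, -126, -150.
4th diffs: -24, -24, -24 (constant).
So x_n = -n^4 - 3n^3 - n^2 - 4n - 3.
Evaluating at n = 12 gives x_{12} = -26115.

-26115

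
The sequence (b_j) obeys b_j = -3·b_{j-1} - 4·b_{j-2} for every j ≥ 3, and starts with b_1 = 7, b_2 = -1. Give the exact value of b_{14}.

59039

Iterate the recurrence:
b_3 = -25; b_4 = 79; b_5 = -137; …; b_{11} = -1753; b_{12} = 16015; b_{13} = -41033; b_{14} = 59039.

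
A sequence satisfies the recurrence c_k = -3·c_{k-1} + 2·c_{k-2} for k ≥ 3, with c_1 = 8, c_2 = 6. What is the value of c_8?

2658

Step forward from the initial values:
c_3 = -2;  c_4 = 18;  c_5 = -58;  c_6 = 210;  c_7 = -746;  c_8 = 2658.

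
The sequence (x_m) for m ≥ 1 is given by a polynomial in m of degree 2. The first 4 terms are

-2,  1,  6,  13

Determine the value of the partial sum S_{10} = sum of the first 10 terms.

355

1st diffs: 3, 5, 7.
2nd diffs: 2, 2 (constant).
Newton forward-difference form: x_m = -2 + 3·C(m-1,1) + 2·C(m-1,2).
Continuing: …, 22, 33, 46, 61, …, x_{10} = 97.
Summing m = 1..10 (10 terms) gives 355.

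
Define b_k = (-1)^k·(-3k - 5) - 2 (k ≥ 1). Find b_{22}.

-73

(-1)^22 = 1; -3k - 5 at k=22 is -71; so b_{22} = -73.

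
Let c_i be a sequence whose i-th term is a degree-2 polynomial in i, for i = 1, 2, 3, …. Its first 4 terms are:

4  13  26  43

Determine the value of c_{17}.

628

1st diffs: 9, 13, 17.
2nd diffs: 4, 4 (constant).
Newton forward-difference form: c_i = 4 + 9·C(i-1,1) + 4·C(i-1,2).
At i = 17: i-1 = 16, so c_{17} = 4 + 144 + 480 = 628.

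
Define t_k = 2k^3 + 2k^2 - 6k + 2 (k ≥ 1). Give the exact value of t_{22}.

22134

t_{22} = 2·22^3 + 2·22^2 - 6·22 + 2 = 22134.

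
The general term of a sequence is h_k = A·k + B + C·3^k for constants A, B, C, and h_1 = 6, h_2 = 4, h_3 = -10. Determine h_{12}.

-531388

Write the equations: A + B + 3C = 6; 2A + B + 9C = 4; 3A + B + 27C = -10.
Subtracting the first from the second: A + 6C = -2.
Subtracting the second from the third: A + 18C = -14.
Solving: C = -1, A = 4, then B = 5.
Therefore h_{12} = 48 + 5 + (-1)·531441 = -531388.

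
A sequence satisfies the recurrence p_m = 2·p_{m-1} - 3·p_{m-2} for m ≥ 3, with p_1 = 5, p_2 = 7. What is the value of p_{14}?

Applying the relation repeatedly:
p_3 = -1;  p_4 = -23;  p_5 = -43;  …;  p_{11} = -1249;  p_{12} = -1511;  p_{13} = 725;  p_{14} = 5983.

5983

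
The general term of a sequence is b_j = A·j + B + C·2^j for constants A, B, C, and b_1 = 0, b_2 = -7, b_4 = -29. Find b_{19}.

Write the equations: A + B + 2C = 0; 2A + B + 4C = -7; 4A + B + 16C = -29.
Subtracting the first from the second: A + 2C = -7.
Subtracting the second from the third: 2A + 12C = -22.
Solving: C = -1, A = -5, then B = 7.
Therefore b_{19} = -95 + 7 + (-1)·524288 = -524376.

-524376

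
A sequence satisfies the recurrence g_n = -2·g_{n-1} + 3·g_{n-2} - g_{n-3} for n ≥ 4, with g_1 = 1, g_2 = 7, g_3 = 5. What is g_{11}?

Compute successive terms:
g_4 = 10  g_5 = -12  g_6 = 49  g_7 = -144  g_8 = 447  g_9 = -1375  g_{10} = 4235  g_{11} = -13042.

-13042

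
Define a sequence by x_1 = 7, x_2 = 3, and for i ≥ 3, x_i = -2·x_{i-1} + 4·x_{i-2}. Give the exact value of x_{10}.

-49152

Compute successive terms:
x_3 = 22;  x_4 = -32;  x_5 = 152;  x_6 = -432;  x_7 = 1472;  x_8 = -4672;  x_9 = 15232;  x_{10} = -49152.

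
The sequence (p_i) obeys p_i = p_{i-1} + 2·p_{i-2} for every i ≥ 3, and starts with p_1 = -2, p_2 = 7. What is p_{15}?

27303

Iterate the recurrence:
p_3 = 3;  p_4 = 17;  p_5 = 23;  …;  p_{12} = 3417;  p_{13} = 6823;  p_{14} = 13657;  p_{15} = 27303.
(Characteristic roots are 2 and -1.)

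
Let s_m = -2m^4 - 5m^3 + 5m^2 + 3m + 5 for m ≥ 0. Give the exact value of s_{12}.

s_{12} = -2·12^4 - 5·12^3 + 5·12^2 + 3·12 + 5 = -49351.

-49351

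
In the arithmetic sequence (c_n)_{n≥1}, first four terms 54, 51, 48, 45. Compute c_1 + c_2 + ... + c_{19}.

513

Common difference d = -3.
c_n = 54 + (n - 1)·(-3).
c_{19} = 0; S = 19·(54 + 0)/2 = 513.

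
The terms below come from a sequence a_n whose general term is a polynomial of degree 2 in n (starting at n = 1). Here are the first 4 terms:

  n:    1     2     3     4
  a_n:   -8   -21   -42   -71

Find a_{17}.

-1176

1st diffs: -13, -21, -29.
2nd diffs: -8, -8 (constant).
Newton forward-difference form: a_n = -8 + (-13)·C(n-1,1) + (-8)·C(n-1,2).
At n = 17: n-1 = 16, so a_{17} = -8 - 208 - 960 = -1176.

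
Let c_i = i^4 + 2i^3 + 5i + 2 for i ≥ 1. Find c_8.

c_8 = 1·8^4 + 2·8^3 + 5·8 + 2 = 5162.

5162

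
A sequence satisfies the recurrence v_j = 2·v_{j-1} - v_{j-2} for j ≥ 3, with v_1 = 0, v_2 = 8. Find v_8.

v_3 = 16  v_4 = 24  v_5 = 32  v_6 = 40  v_7 = 48  v_8 = 56.
(Characteristic roots are 1 and 1.)

56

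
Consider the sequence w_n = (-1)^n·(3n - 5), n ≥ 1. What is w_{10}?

25

(-1)^10 = 1; 3n - 5 at n=10 is 25; so w_{10} = 25.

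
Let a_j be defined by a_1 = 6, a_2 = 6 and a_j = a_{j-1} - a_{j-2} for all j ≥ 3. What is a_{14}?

a_3 = 0, a_4 = -6, a_5 = -6, …, a_{11} = -6, a_{12} = 0, a_{13} = 6, a_{14} = 6.

6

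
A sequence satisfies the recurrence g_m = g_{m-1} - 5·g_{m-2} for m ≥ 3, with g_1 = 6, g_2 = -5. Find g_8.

-1685

Compute successive terms:
g_3 = -35; g_4 = -10; g_5 = 165; g_6 = 215; g_7 = -610; g_8 = -1685.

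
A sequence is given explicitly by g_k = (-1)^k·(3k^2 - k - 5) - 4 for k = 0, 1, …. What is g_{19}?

(-1)^19 = -1; 3k^2 - k - 5 at k=19 is 1059; so g_{19} = -1063.

-1063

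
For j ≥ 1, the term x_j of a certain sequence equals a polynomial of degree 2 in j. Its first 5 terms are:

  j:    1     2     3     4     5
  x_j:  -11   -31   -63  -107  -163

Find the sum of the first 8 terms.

-1320

1st diffs: -20, -32, -44, -56.
2nd diffs: -12, -12, -12 (constant).
Newton forward-difference form: x_j = -11 + (-20)·C(j-1,1) + (-12)·C(j-1,2).
Continuing: -231, -311, -403.
Summing j = 1..8 (8 terms) gives -1320.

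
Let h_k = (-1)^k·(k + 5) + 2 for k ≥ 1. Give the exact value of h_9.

(-1)^9 = -1; k + 5 at k=9 is 14; so h_9 = -12.

-12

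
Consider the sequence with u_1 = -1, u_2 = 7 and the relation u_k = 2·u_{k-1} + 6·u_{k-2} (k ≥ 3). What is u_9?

Applying the relation repeatedly:
u_3 = 8;  u_4 = 58;  u_5 = 164;  u_6 = 676;  u_7 = 2336;  u_8 = 8728;  u_9 = 31472.

31472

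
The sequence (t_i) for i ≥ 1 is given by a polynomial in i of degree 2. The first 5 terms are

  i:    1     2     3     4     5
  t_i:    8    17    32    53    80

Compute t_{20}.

1st diffs: 9, 15, 21, 27.
2nd diffs: 6, 6, 6 (constant).
So t_i = 3i^2 + 5.
Evaluating at i = 20 gives t_{20} = 1205.

1205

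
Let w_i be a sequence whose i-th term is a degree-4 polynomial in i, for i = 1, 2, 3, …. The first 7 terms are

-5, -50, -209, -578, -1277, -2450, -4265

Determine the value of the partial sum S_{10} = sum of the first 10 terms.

-41963

1st diffs: -45, -159, -369, -699, -1173, -1815.
2nd diffs: -114, -210, -330, -474, -642.
3rd diffs: -96, -120, -144, -168.
4th diffs: -24, -24, -24 (constant).
Newton forward-difference form: w_i = -5 + (-45)·C(i-1,1) + (-114)·C(i-1,2) + (-96)·C(i-1,3) + (-24)·C(i-1,4).
Continuing: -6914, -10613, -15602.
Summing i = 1..10 (10 terms) gives -41963.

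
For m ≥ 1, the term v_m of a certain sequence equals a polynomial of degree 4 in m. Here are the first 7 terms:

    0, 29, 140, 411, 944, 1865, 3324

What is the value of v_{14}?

46241

1st diffs: 29, 111, 271, 533, 921, 1459.
2nd diffs: 82, 160, 262, 388, 538.
3rd diffs: 78, 102, 126, 150.
4th diffs: 24, 24, 24 (constant).
So v_m = m^4 + 3m^3 - 2m^2 - m - 1.
Evaluating at m = 14 gives v_{14} = 46241.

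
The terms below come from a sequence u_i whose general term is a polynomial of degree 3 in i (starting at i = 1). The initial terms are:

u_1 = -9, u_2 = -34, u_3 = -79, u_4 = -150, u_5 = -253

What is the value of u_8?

-814

1st diffs: -25, -45, -71, -103.
2nd diffs: -20, -26, -32.
3rd diffs: -6, -6 (constant).
Newton forward-difference form: u_i = -9 + (-25)·C(i-1,1) + (-20)·C(i-1,2) + (-6)·C(i-1,3).
At i = 8: i-1 = 7, so u_8 = -9 - 175 - 420 - 210 = -814.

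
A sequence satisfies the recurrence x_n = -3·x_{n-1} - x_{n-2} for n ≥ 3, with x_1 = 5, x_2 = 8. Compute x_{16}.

Step forward from the initial values:
x_3 = -29, x_4 = 79, x_5 = -208, …, x_{13} = -459499, x_{14} = 1202984, x_{15} = -3149453, x_{16} = 8245375.

8245375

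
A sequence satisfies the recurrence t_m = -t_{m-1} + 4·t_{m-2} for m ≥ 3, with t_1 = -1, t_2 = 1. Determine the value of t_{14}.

Step forward from the initial values:
t_3 = -5;  t_4 = 9;  t_5 = -29;  …;  t_{11} = -7589;  t_{12} = 19305;  t_{13} = -49661;  t_{14} = 126881.

126881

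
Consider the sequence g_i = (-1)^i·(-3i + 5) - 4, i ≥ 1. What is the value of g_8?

-23

(-1)^8 = 1; -3i + 5 at i=8 is -19; so g_8 = -23.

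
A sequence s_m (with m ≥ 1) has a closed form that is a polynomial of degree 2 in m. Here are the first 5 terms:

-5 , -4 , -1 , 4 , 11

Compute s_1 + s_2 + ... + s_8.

1st diffs: 1, 3, 5, 7.
2nd diffs: 2, 2, 2 (constant).
So s_m = m^2 - 2m - 4.
Continuing: 20, 31, 44.
Summing m = 1..8 (8 terms) gives 100.

100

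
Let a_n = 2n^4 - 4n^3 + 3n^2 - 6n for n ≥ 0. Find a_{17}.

148155

a_{17} = 2·17^4 - 4·17^3 + 3·17^2 - 6·17 = 148155.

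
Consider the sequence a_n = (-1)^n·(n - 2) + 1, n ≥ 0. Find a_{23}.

(-1)^23 = -1; n - 2 at n=23 is 21; so a_{23} = -20.

-20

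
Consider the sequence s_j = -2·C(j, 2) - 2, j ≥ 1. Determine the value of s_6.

-32

C(6, 2) = 15, so s_6 = -32.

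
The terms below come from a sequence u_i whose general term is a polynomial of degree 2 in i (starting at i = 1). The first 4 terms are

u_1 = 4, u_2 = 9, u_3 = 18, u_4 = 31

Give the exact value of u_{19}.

706

1st diffs: 5, 9, 13.
2nd diffs: 4, 4 (constant).
Newton forward-difference form: u_i = 4 + 5·C(i-1,1) + 4·C(i-1,2).
At i = 19: i-1 = 18, so u_{19} = 4 + 90 + 612 = 706.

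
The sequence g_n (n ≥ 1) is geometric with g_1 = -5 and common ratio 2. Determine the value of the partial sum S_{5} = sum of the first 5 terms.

-155

g_n = (-5)·2^(n-1).
S = (-5)·(2^5 - 1)/(2 - 1) = (-5)·(32 - 1)/(1) = -155.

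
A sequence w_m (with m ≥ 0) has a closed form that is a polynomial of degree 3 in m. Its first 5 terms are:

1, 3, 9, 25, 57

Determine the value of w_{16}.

1st diffs: 2, 6, 16, 32.
2nd diffs: 4, 10, 16.
3rd diffs: 6, 6 (constant).
Newton forward-difference form: w_m = 1 + 2·C(m,1) + 4·C(m,2) + 6·C(m,3).
At m = 16: m = 16, so w_{16} = 1 + 32 + 480 + 3360 = 3873.

3873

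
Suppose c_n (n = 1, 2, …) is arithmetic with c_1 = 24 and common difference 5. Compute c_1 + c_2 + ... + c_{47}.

6533

c_n = 24 + (n - 1)·5.
c_{47} = 254; S = 47·(24 + 254)/2 = 6533.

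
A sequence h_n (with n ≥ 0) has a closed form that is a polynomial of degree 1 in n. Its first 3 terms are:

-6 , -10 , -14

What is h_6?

1st diffs: -4, -4 (constant).
So h_n = -4n - 6.
Evaluating at n = 6 gives h_6 = -30.

-30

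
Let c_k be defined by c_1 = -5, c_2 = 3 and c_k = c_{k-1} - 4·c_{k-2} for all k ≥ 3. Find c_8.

699

c_3 = 23;  c_4 = 11;  c_5 = -81;  c_6 = -125;  c_7 = 199;  c_8 = 699.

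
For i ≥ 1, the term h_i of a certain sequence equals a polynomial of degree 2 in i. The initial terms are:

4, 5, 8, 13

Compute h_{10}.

85

1st diffs: 1, 3, 5.
2nd diffs: 2, 2 (constant).
Newton forward-difference form: h_i = 4 + 1·C(i-1,1) + 2·C(i-1,2).
At i = 10: i-1 = 9, so h_{10} = 4 + 9 + 72 = 85.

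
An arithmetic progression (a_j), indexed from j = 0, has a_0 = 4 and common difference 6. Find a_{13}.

82

a_j = 4 + (j - 0)·6.
a_{13} = 4 + 13·6 = 82.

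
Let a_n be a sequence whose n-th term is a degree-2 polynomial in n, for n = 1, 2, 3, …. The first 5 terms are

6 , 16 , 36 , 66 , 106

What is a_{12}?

666

1st diffs: 10, 20, 30, 40.
2nd diffs: 10, 10, 10 (constant).
Newton forward-difference form: a_n = 6 + 10·C(n-1,1) + 10·C(n-1,2).
At n = 12: n-1 = 11, so a_{12} = 6 + 110 + 550 = 666.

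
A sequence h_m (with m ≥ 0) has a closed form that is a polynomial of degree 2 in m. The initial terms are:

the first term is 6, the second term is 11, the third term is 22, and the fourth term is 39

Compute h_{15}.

711

1st diffs: 5, 11, 17.
2nd diffs: 6, 6 (constant).
So h_m = 3m^2 + 2m + 6.
Evaluating at m = 15 gives h_{15} = 711.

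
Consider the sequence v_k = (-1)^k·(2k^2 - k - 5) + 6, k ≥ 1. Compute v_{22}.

(-1)^22 = 1; 2k^2 - k - 5 at k=22 is 941; so v_{22} = 947.

947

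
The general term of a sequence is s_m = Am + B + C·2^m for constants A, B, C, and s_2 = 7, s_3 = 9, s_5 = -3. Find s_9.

The three given values yield: 2A + B + 4C = 7; 3A + B + 8C = 9; 5A + B + 32C = -3.
Subtracting the first from the second: A + 4C = 2.
Subtracting the second from the third: 2A + 24C = -12.
Solving: C = -1, A = 6, then B = -1.
Hence s_9 = 6·9 + (-1) + (-1)·512 = -459.

-459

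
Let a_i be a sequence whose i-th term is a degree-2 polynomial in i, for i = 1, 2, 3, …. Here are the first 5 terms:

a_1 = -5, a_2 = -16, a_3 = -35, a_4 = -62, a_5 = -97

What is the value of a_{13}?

1st diffs: -11, -19, -27, -35.
2nd diffs: -8, -8, -8 (constant).
So a_i = -4i^2 + i - 2.
Evaluating at i = 13 gives a_{13} = -665.

-665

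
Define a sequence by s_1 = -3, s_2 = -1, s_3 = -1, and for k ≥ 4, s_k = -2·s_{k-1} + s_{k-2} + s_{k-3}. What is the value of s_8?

-33

s_4 = -2;  s_5 = 2;  s_6 = -7;  s_7 = 14;  s_8 = -33.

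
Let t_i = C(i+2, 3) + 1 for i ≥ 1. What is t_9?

C(11, 3) = 165, so t_9 = 166.

166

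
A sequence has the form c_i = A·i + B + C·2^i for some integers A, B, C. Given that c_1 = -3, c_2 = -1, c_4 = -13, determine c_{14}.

-32689

Plug in i = 1, 2, 4: A + B + 2C = -3; 2A + B + 4C = -1; 4A + B + 16C = -13.
Subtracting the first from the second: A + 2C = 2.
Subtracting the second from the third: 2A + 12C = -12.
Solving: C = -2, A = 6, then B = -5.
Therefore c_{14} = 84 + (-5) + (-2)·16384 = -32689.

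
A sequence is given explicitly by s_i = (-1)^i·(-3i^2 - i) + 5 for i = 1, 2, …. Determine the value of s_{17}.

(-1)^17 = -1; -3i^2 - i at i=17 is -884; so s_{17} = 889.

889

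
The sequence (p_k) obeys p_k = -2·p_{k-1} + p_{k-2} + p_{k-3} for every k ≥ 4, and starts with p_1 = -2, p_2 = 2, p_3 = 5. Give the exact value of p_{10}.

-1527

Step forward from the initial values:
p_4 = -10;  p_5 = 27;  p_6 = -59;  p_7 = 135;  p_8 = -302;  p_9 = 680;  p_{10} = -1527.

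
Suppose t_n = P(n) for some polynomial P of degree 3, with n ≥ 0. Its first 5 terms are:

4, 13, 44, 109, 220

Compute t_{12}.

1st diffs: 9, 31, 65, 111.
2nd diffs: 22, 34, 46.
3rd diffs: 12, 12 (constant).
Newton forward-difference form: t_n = 4 + 9·C(n,1) + 22·C(n,2) + 12·C(n,3).
At n = 12: n = 12, so t_{12} = 4 + 108 + 1452 + 2640 = 4204.

4204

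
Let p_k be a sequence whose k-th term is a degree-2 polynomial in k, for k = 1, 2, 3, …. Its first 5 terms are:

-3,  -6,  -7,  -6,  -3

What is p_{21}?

1st diffs: -3, -1, 1, 3.
2nd diffs: 2, 2, 2 (constant).
Newton forward-difference form: p_k = -3 + (-3)·C(k-1,1) + 2·C(k-1,2).
At k = 21: k-1 = 20, so p_{21} = -3 - 60 + 380 = 317.

317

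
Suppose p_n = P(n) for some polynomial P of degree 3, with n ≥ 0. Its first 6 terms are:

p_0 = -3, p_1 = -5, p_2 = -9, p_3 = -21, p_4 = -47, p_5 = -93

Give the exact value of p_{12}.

1st diffs: -2, -4, -12, -26, -46.
2nd diffs: -2, -8, -14, -20.
3rd diffs: -6, -6, -6 (constant).
So p_n = -n^3 + 2n^2 - 3n - 3.
Evaluating at n = 12 gives p_{12} = -1479.

-1479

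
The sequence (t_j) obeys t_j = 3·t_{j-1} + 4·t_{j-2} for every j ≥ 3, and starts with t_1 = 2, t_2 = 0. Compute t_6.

408

Compute successive terms:
t_3 = 8; t_4 = 24; t_5 = 104; t_6 = 408.
(Characteristic roots are 4 and -1.)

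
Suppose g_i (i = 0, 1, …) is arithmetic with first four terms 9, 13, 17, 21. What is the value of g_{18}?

Common difference d = 4.
g_i = 9 + (i - 0)·4.
g_{18} = 9 + 18·4 = 81.

81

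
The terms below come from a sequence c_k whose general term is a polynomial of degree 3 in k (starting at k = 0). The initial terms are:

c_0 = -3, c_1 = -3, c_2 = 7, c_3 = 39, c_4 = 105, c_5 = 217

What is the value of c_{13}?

4209

1st diffs: 0, 10, 32, 66, 112.
2nd diffs: 10, 22, 34, 46.
3rd diffs: 12, 12, 12 (constant).
Newton forward-difference form: c_k = -3 + 10·C(k,2) + 12·C(k,3).
At k = 13: k = 13, so c_{13} = -3 + 780 + 3432 = 4209.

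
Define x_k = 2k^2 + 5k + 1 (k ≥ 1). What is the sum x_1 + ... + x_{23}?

Over k = 1..23: Σk = 276, Σk² = 4324.
Total = (2)·4324 + (5)·276 + (1)·23 = 10051.

10051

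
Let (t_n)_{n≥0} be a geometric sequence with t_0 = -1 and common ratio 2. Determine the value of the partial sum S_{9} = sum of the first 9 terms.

t_n = (-1)·2^(n-0).
S = (-1)·(2^9 - 1)/(2 - 1) = (-1)·(512 - 1)/(1) = -511.

-511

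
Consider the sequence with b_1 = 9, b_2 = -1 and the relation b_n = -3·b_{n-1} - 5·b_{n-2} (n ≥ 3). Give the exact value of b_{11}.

-34167

Step forward from the initial values:
b_3 = -42, b_4 = 131, b_5 = -183, b_6 = -106, b_7 = 1233, b_8 = -3169, b_9 = 3342, b_{10} = 5819, b_{11} = -34167.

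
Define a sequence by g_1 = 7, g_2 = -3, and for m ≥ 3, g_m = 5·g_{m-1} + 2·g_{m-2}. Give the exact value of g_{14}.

Compute successive terms:
g_3 = -1; g_4 = -11; g_5 = -57; …; g_{11} = -1373601; g_{12} = -7379371; g_{13} = -39644057; g_{14} = -212979027.

-212979027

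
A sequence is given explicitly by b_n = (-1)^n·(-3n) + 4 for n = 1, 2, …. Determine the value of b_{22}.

-62

(-1)^22 = 1; -3n at n=22 is -66; so b_{22} = -62.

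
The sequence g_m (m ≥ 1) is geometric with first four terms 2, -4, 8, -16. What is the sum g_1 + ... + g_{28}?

Common ratio r = -2.
g_m = 2·(-2)^(m-1).
S = 2·((-2)^28 - 1)/(-2 - 1) = 2·(268435456 - 1)/(-3) = -178956970.

-178956970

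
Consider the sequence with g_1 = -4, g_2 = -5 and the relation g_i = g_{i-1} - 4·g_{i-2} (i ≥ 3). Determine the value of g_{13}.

16979

Iterate the recurrence:
g_3 = 11, g_4 = 31, g_5 = -13, …, g_{10} = -1049, g_{11} = -4261, g_{12} = -65, g_{13} = 16979.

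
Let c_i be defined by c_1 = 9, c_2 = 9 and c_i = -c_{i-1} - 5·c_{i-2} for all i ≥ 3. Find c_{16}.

675369

Step forward from the initial values:
c_3 = -54, c_4 = 9, c_5 = 261, …, c_{13} = -86679, c_{14} = -277191, c_{15} = 710586, c_{16} = 675369.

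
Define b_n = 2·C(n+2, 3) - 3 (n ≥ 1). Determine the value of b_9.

C(11, 3) = 165, so b_9 = 327.

327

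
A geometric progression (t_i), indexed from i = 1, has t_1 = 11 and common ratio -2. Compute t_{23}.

46137344

t_i = 11·(-2)^(i-1).
t_{23} = 11·(-2)^22 = 46137344.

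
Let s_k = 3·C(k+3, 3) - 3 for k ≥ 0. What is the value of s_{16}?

2904

C(19, 3) = 969, so s_{16} = 2904.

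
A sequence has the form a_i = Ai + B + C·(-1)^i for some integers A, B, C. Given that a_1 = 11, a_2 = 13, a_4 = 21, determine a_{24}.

At i = 1, 2, 4: A + B - C = 11; 2A + B + C = 13; 4A + B + C = 21.
Subtracting the first from the second: A + 2C = 2.
Subtracting the second from the third: 2A = 8.
Solving: C = -1, A = 4, then B = 6.
Therefore a_{24} = 96 + 6 + (-1)·1 = 101.

101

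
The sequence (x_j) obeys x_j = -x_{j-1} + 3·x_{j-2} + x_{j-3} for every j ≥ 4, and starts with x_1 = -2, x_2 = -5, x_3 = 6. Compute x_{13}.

Compute successive terms:
x_4 = -23; x_5 = 36; x_6 = -99; x_7 = 184; x_8 = -445; x_9 = 898; x_{10} = -2049; x_{11} = 4298; x_{12} = -9547; x_{13} = 20392.

20392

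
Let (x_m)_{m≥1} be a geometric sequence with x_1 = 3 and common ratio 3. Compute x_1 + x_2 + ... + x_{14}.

x_m = 3·3^(m-1).
S = 3·(3^14 - 1)/(3 - 1) = 3·(4782969 - 1)/(2) = 7174452.

7174452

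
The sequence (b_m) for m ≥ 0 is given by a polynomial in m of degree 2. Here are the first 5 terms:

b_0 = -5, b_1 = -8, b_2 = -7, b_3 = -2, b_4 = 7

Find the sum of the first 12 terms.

1st diffs: -3, 1, 5, 9.
2nd diffs: 4, 4, 4 (constant).
So b_m = 2m^2 - 5m - 5.
Continuing: …, 20, 37, 58, 83, …, b_{11} = 182.
Summing m = 0..11 (12 terms) gives 622.

622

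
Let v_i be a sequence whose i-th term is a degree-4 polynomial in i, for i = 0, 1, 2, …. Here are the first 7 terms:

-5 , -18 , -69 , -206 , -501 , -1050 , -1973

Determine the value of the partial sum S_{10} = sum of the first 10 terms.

-21323

1st diffs: -13, -51, -137, -295, -549, -923.
2nd diffs: -38, -86, -158, -254, -374.
3rd diffs: -48, -72, -96, -120.
4th diffs: -24, -24, -24 (constant).
Newton forward-difference form: v_i = -5 + (-13)·C(i,1) + (-38)·C(i,2) + (-48)·C(i,3) + (-24)·C(i,4).
Continuing: -3414, -5541, -8546.
Summing i = 0..9 (10 terms) gives -21323.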